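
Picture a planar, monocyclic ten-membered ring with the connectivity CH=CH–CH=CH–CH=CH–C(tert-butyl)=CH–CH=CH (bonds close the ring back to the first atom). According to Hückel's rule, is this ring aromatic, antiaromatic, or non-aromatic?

Aromatic

The p orbitals form a continuous loop: the double-bond atoms are sp², each contributing one p electron. The ring is fully conjugated.
Adding the contributions, 5 × 2 = 10 from the 5 double-bond units.
10 = 4(2) + 2, which satisfies Hückel's 4n+2 rule.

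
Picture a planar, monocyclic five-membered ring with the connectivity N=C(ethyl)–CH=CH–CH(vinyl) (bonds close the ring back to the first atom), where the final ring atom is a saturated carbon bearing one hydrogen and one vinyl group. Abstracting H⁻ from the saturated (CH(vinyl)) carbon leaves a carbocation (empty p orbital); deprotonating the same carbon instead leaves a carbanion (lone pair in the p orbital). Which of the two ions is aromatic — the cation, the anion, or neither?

The anion

In both ions every ring atom is sp² and contributes a p orbital, so both rings are fully conjugated.
Cation: 2 × 2 + 0 = 4 π electrons → 4(1), antiaromatic.
Anion: 2 × 2 + 2 = 6 π electrons → 4(1)+2, aromatic.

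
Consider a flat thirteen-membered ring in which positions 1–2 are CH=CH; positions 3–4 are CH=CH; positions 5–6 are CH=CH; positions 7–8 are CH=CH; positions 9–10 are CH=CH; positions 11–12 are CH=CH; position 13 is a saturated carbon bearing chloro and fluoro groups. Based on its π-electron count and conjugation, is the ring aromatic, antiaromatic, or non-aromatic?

Non-aromatic

At the C(chloro)(fluoro) position, that saturated carbon is sp³ and has no p orbital in the ring π system; the ring's p-orbital overlap is broken there.
Hückel's rule only applies to fully conjugated rings, so this one is simply non-aromatic.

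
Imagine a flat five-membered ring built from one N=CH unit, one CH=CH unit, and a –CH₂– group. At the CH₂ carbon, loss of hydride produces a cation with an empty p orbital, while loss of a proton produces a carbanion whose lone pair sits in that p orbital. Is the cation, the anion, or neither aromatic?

Both ions have a continuous loop of p orbitals — each ring atom is sp².
Cation: 2 × 2 + 0 = 4 π electrons → 4(1), antiaromatic.
Anion: 2 × 2 + 2 = 6 π electrons → 4(1)+2, aromatic.

The anion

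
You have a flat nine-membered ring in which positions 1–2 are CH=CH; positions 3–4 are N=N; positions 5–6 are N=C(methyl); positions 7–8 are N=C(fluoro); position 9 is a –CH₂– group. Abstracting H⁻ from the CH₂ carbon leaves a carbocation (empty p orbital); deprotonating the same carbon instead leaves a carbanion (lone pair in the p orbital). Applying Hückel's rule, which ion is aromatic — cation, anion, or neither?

Once that carbon is sp², every ring atom has a p orbital and both ions are fully conjugated.
Cation: 4 × 2 + 0 = 8 π electrons → 4(2), antiaromatic.
Anion: 4 × 2 + 2 = 10 π electrons → 4(2)+2, aromatic.

The anion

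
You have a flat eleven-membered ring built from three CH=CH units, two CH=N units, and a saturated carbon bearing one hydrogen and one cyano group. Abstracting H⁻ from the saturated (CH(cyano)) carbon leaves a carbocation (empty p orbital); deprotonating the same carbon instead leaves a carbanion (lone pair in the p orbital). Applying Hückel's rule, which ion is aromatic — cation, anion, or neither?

In both ions every ring atom is sp² and contributes a p orbital, so both rings are fully conjugated.
Cation: 5 × 2 + 0 = 10 π electrons → 4(2)+2, aromatic.
Anion: 5 × 2 + 2 = 12 π electrons → 4(3), antiaromatic.

The cation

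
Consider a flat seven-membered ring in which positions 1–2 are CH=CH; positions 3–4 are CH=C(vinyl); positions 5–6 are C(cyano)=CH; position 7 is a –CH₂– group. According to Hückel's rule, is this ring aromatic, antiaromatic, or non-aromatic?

At the CH2 position, the tetrahedral CH₂ carbon is sp³ and has no p orbital in the ring π system; the ring's p-orbital overlap is broken there.
A ring that is not fully conjugated cannot be aromatic or antiaromatic regardless of its π-electron count.

Non-aromatic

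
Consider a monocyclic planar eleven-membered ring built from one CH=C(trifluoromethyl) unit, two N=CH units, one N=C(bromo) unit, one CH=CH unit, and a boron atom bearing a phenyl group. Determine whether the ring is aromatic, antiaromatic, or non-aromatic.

Check conjugation: every atom in a ring double bond is sp² and brings one electron to the p orbital; each =N– nitrogen is pyridine-type (lone pair in the sp² plane, one electron in the p orbital); the boron has an empty p orbital — every position has a p orbital, so the cyclic π system is continuous.
Tallying contributions gives 5 × 2 = 10 from the double-bond units + 0 from the B(phenyl) atom = 10.
10 = 4(2) + 2, which satisfies Hückel's 4n+2 rule.

Aromatic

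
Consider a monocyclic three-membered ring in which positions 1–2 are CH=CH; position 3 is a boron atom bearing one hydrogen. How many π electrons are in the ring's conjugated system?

2

All ring atoms are sp² and supply a p orbital to the ring (each doubly-bonded ring atom is sp² with one p-orbital electron; the boron has an empty p orbital); the conjugation is uninterrupted.
Tallying contributions gives 1 × 2 = 2 from the double-bond unit + 0 from the BH atom = 2.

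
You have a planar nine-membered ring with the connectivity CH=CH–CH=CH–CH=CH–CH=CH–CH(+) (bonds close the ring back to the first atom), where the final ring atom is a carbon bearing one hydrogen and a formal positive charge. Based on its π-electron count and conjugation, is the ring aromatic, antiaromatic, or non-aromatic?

Antiaromatic

All ring atoms are sp² and supply a p orbital to the ring (each doubly-bonded ring atom is sp² with one p-orbital electron; the carbocation has an empty p orbital); the conjugation is uninterrupted.
Adding the contributions, 4 × 2 = 8 from the double-bond units + 0 from the CH(+) atom = 8.
With 8 = 4·2 π electrons, Hückel's rule classifies the planar ring as antiaromatic.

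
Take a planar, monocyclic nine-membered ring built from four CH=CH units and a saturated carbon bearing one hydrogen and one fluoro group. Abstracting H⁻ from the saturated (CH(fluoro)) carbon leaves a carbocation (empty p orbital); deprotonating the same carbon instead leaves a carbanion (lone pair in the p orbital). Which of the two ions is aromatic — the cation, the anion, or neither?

The anion

Both ions have a continuous loop of p orbitals — each ring atom is sp².
Cation: 4 × 2 + 0 = 8 π electrons → 4(2), antiaromatic.
Anion: 4 × 2 + 2 = 10 π electrons → 4(2)+2, aromatic.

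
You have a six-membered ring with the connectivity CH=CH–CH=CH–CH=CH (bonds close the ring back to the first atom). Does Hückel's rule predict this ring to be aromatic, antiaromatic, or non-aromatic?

All ring atoms are sp² and supply a p orbital to the ring (the double-bond atoms are sp², each contributing one p electron); the conjugation is uninterrupted.
π-electron count: 3 × 2 = 6 from the 3 double-bond units.
Since 6 = 4·1 + 2, the ring meets the 4n+2 criterion.
This is benzene.

Aromatic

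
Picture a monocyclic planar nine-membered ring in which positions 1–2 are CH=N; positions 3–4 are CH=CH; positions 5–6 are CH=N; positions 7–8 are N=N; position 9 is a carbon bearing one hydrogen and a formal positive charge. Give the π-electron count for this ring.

The p orbitals form a continuous loop: the double-bond atoms are sp², each contributing one p electron; each sp² =N– keeps its lone pair in-plane and puts one electron into the π system; the carbocation has an empty p orbital. The ring is fully conjugated.
Adding the contributions, 4 × 2 = 8 from the double-bond units + 0 from the CH(+) atom = 8.

8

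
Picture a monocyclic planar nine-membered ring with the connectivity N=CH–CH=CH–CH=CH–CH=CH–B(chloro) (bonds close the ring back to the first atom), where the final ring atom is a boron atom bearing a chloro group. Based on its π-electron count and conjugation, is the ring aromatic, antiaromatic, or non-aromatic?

The p orbitals form a continuous loop: each doubly-bonded ring atom is sp² with one p-orbital electron; each =N– nitrogen is pyridine-type (lone pair in the sp² plane, one electron in the p orbital); the boron has an empty p orbital. The ring is fully conjugated.
π-electron count: 4 × 2 = 8 from the double-bond units + 0 from the B(chloro) atom = 8.
8 is a 4n count (n = 2), so the planar conjugated ring is antiaromatic.

Antiaromatic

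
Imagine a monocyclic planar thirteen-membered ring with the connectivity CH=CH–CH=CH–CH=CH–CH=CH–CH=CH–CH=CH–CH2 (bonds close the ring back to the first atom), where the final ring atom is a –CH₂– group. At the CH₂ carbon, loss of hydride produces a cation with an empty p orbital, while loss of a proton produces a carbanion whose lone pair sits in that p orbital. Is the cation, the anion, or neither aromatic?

The anion

In either ion the ring is fully conjugated: every atom, including the new sp² carbon, supplies a p orbital.
Cation: 6 × 2 + 0 = 12 π electrons → 4(3), antiaromatic.
Anion: 6 × 2 + 2 = 14 π electrons → 4(3)+2, aromatic.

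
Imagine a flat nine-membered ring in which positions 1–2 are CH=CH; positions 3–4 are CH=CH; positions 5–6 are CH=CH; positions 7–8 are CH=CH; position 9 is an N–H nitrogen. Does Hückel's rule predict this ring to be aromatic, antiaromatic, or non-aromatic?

Aromatic

Every ring atom contributes a p orbital perpendicular to the ring (the double-bond atoms are sp², each contributing one p electron; the pyrrole-type nitrogen donates its lone pair from the p orbital), so the π system is cyclic and fully conjugated.
Tallying contributions gives 4 × 2 = 8 from the double-bond units + 2 from the NH atom = 10.
Since 10 = 4·2 + 2, the ring meets the 4n+2 criterion.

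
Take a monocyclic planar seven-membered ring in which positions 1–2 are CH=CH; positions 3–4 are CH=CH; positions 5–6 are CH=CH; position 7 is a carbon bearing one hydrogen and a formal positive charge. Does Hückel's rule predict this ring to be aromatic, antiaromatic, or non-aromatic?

All ring atoms are sp² and supply a p orbital to the ring (each doubly-bonded ring atom is sp² with one p-orbital electron; the carbocation has an empty p orbital); the conjugation is uninterrupted.
Counting π electrons: 3 × 2 = 6 from the double-bond units + 0 from the CH(+) atom = 6.
Since 6 = 4·1 + 2, the ring meets the 4n+2 criterion.
(The species described is the tropylium cation.)

Aromatic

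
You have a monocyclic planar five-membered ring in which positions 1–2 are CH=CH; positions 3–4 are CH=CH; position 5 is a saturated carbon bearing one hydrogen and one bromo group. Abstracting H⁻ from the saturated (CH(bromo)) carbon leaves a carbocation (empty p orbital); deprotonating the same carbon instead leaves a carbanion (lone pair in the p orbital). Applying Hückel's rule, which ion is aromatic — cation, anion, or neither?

The anion

In either ion the ring is fully conjugated: every atom, including the new sp² carbon, supplies a p orbital.
Cation: 2 × 2 + 0 = 4 π electrons → 4(1), antiaromatic.
Anion: 2 × 2 + 2 = 6 π electrons → 4(1)+2, aromatic.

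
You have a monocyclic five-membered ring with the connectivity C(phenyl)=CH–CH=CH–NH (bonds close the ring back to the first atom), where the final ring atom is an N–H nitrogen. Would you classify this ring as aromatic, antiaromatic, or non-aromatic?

Every ring atom contributes a p orbital perpendicular to the ring (each doubly-bonded ring atom is sp² with one p-orbital electron; the pyrrole-type nitrogen donates its lone pair from the p orbital), so the π system is cyclic and fully conjugated.
Counting π electrons: 2 × 2 = 4 from the double-bond units + 2 from the NH atom = 6.
That gives a 4n+2 count (6, n = 1).

Aromatic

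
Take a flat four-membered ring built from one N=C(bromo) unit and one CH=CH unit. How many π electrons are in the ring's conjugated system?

4

Every ring atom contributes a p orbital perpendicular to the ring (every atom in a ring double bond is sp² and brings one electron to the p orbital; each =N– nitrogen is pyridine-type (lone pair in the sp² plane, one electron in the p orbital)), so the π system is cyclic and fully conjugated.
π-electron count: 2 × 2 = 4 from the 2 double-bond units.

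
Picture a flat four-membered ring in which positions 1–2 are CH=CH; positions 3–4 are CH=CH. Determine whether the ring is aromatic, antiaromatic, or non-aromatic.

Antiaromatic

All ring atoms are sp² and supply a p orbital to the ring (every atom in a ring double bond is sp² and brings one electron to the p orbital); the conjugation is uninterrupted.
π-electron count: 2 × 2 = 4 from the 2 double-bond units.
4 = 4(1); a planar, fully conjugated 4n system is antiaromatic.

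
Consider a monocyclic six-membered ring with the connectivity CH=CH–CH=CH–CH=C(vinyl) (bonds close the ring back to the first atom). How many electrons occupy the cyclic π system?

6

Every ring atom contributes a p orbital perpendicular to the ring (every atom in a ring double bond is sp² and brings one electron to the p orbital), so the π system is cyclic and fully conjugated.
π-electron count: 3 × 2 = 6 from the 3 double-bond units.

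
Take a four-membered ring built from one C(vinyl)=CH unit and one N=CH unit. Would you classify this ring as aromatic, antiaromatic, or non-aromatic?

The p orbitals form a continuous loop: each doubly-bonded ring atom is sp² with one p-orbital electron; the doubly-bonded nitrogens are pyridine-type — their lone pairs lie in the ring plane, leaving one electron in the p orbital. The ring is fully conjugated.
Adding the contributions, 2 × 2 = 4 from the 2 double-bond units.
4 = 4(1); a planar, fully conjugated 4n system is antiaromatic.

Antiaromatic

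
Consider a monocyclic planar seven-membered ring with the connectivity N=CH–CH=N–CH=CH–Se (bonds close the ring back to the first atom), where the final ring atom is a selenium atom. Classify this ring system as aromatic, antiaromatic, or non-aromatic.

Every ring atom contributes a p orbital perpendicular to the ring (each doubly-bonded ring atom is sp² with one p-orbital electron; each =N– nitrogen is pyridine-type (lone pair in the sp² plane, one electron in the p orbital); the selenium donates one lone pair from its p orbital), so the π system is cyclic and fully conjugated.
Adding the contributions, 3 × 2 = 6 from the double-bond units + 2 from the Se atom = 8.
8 = 4(2); a planar, fully conjugated 4n system is antiaromatic.

Antiaromatic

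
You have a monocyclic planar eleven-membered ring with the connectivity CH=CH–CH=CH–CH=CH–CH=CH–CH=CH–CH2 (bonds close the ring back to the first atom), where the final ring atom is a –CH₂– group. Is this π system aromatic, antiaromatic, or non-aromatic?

Because the tetrahedral CH₂ carbon is sp³ and has no p orbital in the ring π system at the CH2 position, the π system cannot extend all the way around the ring.
Broken conjugation rules out both aromaticity and antiaromaticity.

Non-aromatic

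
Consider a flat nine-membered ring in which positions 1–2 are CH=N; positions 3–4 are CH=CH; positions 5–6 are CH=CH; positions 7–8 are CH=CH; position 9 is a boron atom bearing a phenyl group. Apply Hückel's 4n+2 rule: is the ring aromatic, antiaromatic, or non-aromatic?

Antiaromatic

Every ring atom contributes a p orbital perpendicular to the ring (each doubly-bonded ring atom is sp² with one p-orbital electron; the doubly-bonded nitrogens are pyridine-type — their lone pairs lie in the ring plane, leaving one electron in the p orbital; the boron has an empty p orbital), so the π system is cyclic and fully conjugated.
Tallying contributions gives 4 × 2 = 8 from the double-bond units + 0 from the B(phenyl) atom = 8.
8 is a 4n count (n = 2), so the planar conjugated ring is antiaromatic.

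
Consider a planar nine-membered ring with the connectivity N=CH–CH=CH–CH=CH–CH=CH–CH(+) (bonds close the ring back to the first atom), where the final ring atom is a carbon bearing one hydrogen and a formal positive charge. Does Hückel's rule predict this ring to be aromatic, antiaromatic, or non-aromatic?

All ring atoms are sp² and supply a p orbital to the ring (each doubly-bonded ring atom is sp² with one p-orbital electron; the doubly-bonded nitrogens are pyridine-type — their lone pairs lie in the ring plane, leaving one electron in the p orbital; the carbocation has an empty p orbital); the conjugation is uninterrupted.
π-electron count: 4 × 2 = 8 from the double-bond units + 0 from the CH(+) atom = 8.
8 = 4(2); a planar, fully conjugated 4n system is antiaromatic.

Antiaromatic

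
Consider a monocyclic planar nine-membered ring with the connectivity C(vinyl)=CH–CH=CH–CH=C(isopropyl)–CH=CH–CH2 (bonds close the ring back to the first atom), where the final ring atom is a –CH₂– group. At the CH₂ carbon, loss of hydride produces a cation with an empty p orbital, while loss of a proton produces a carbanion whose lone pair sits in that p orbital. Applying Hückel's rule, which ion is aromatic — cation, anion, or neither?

Once that carbon is sp², every ring atom has a p orbital and both ions are fully conjugated.
Cation: 4 × 2 + 0 = 8 π electrons → 4(2), antiaromatic.
Anion: 4 × 2 + 2 = 10 π electrons → 4(2)+2, aromatic.

The anion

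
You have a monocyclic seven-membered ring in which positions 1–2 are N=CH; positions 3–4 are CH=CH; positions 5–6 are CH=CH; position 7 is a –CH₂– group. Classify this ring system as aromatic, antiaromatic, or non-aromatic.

The CH2 carbon is saturated: the tetrahedral CH₂ carbon is sp³ and has no p orbital in the ring π system. Conjugation is not continuous around the ring.
A ring that is not fully conjugated cannot be aromatic or antiaromatic regardless of its π-electron count.

Non-aromatic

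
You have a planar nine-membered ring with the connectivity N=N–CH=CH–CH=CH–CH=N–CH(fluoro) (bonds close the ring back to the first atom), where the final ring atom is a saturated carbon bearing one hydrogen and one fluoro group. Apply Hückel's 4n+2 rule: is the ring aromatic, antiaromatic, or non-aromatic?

Non-aromatic

At the CH(fluoro) position, that saturated carbon is sp³ and has no p orbital in the ring π system; the ring's p-orbital overlap is broken there.
Hückel's rule only applies to fully conjugated rings, so this one is simply non-aromatic.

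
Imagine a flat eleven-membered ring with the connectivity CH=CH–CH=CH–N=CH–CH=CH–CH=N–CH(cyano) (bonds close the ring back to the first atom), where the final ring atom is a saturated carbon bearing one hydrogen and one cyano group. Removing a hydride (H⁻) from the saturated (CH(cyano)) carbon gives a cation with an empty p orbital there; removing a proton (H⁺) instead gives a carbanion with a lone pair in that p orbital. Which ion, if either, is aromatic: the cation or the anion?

The cation

In both ions every ring atom is sp² and contributes a p orbital, so both rings are fully conjugated.
Cation: 5 × 2 + 0 = 10 π electrons → 4(2)+2, aromatic.
Anion: 5 × 2 + 2 = 12 π electrons → 4(3), antiaromatic.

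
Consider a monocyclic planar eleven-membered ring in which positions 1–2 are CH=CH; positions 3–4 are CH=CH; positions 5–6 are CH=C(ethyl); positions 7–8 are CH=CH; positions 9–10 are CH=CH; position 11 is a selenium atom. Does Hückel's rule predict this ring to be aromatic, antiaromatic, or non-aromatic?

All ring atoms are sp² and supply a p orbital to the ring (each doubly-bonded ring atom is sp² with one p-orbital electron; the selenium donates one lone pair from its p orbital); the conjugation is uninterrupted.
Adding the contributions, 5 × 2 = 10 from the double-bond units + 2 from the Se atom = 12.
12 = 4(3); a planar, fully conjugated 4n system is antiaromatic.

Antiaromatic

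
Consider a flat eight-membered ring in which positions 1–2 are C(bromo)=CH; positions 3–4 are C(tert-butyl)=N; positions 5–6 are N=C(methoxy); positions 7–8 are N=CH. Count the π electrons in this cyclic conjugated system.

8

Check conjugation: each doubly-bonded ring atom is sp² with one p-orbital electron; each sp² =N– keeps its lone pair in-plane and puts one electron into the π system — every position has a p orbital, so the cyclic π system is continuous.
Adding the contributions, 4 × 2 = 8 from the 4 double-bond units.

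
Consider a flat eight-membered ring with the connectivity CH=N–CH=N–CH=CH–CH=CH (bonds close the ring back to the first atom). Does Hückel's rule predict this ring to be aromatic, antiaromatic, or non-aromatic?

Every ring atom contributes a p orbital perpendicular to the ring (each doubly-bonded ring atom is sp² with one p-orbital electron; each sp² =N– keeps its lone pair in-plane and puts one electron into the π system), so the π system is cyclic and fully conjugated.
π-electron count: 4 × 2 = 8 from the 4 double-bond units.
8 = 4(2); a planar, fully conjugated 4n system is antiaromatic.

Antiaromatic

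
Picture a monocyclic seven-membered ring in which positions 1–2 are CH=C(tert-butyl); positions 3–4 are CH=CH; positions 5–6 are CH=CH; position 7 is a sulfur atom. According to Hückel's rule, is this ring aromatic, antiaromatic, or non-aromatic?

Antiaromatic

Every ring atom contributes a p orbital perpendicular to the ring (the double-bond atoms are sp², each contributing one p electron; the sulfur donates one lone pair from its p orbital), so the π system is cyclic and fully conjugated.
π-electron count: 3 × 2 = 6 from the double-bond units + 2 from the S atom = 8.
8 is a 4n count (n = 2), so the planar conjugated ring is antiaromatic.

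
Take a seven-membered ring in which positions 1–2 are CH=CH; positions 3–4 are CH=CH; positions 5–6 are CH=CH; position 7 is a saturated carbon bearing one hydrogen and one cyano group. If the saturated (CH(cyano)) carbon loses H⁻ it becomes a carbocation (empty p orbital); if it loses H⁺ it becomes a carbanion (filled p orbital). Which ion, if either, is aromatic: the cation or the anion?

The cation

Once that carbon is sp², every ring atom has a p orbital and both ions are fully conjugated.
Cation: 3 × 2 + 0 = 6 π electrons → 4(1)+2, aromatic.
Anion: 3 × 2 + 2 = 8 π electrons → 4(2), antiaromatic.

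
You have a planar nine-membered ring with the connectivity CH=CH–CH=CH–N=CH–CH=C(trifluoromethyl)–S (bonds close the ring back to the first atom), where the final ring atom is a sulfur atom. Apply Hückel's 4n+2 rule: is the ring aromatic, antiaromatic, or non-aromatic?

The p orbitals form a continuous loop: each doubly-bonded ring atom is sp² with one p-orbital electron; each =N– nitrogen is pyridine-type (lone pair in the sp² plane, one electron in the p orbital); the sulfur donates one lone pair from its p orbital. The ring is fully conjugated.
Adding the contributions, 4 × 2 = 8 from the double-bond units + 2 from the S atom = 10.
Since 10 = 4·2 + 2, the ring meets the 4n+2 criterion.

Aromatic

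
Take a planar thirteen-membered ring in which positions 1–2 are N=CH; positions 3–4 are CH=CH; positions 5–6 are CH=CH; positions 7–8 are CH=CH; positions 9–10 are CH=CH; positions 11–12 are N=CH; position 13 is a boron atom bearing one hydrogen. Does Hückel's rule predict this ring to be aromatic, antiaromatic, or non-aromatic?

Every ring atom contributes a p orbital perpendicular to the ring (the double-bond atoms are sp², each contributing one p electron; each sp² =N– keeps its lone pair in-plane and puts one electron into the π system; the boron has an empty p orbital), so the π system is cyclic and fully conjugated.
Tallying contributions gives 6 × 2 = 12 from the double-bond units + 0 from the BH atom = 12.
12 is a 4n count (n = 3), so the planar conjugated ring is antiaromatic.

Antiaromatic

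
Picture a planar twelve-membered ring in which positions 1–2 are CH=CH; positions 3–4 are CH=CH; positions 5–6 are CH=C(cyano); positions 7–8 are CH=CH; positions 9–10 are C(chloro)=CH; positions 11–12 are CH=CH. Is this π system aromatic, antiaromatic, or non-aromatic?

Antiaromatic

Check conjugation: the double-bond atoms are sp², each contributing one p electron — every position has a p orbital, so the cyclic π system is continuous.
Tallying contributions gives 6 × 2 = 12 from the 6 double-bond units.
12 is a 4n count (n = 3), so the planar conjugated ring is antiaromatic.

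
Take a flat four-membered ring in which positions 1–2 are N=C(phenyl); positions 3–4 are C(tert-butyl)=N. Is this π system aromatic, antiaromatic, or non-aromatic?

Antiaromatic

Every ring atom contributes a p orbital perpendicular to the ring (every atom in a ring double bond is sp² and brings one electron to the p orbital; the doubly-bonded nitrogens are pyridine-type — their lone pairs lie in the ring plane, leaving one electron in the p orbital), so the π system is cyclic and fully conjugated.
Adding the contributions, 2 × 2 = 4 from the 2 double-bond units.
4 is a 4n count (n = 1), so the planar conjugated ring is antiaromatic.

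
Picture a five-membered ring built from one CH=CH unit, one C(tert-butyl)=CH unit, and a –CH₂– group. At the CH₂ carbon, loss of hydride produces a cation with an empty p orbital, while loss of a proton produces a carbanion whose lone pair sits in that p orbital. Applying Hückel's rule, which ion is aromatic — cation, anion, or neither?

In both ions every ring atom is sp² and contributes a p orbital, so both rings are fully conjugated.
Cation: 2 × 2 + 0 = 4 π electrons → 4(1), antiaromatic.
Anion: 2 × 2 + 2 = 6 π electrons → 4(1)+2, aromatic.

The anion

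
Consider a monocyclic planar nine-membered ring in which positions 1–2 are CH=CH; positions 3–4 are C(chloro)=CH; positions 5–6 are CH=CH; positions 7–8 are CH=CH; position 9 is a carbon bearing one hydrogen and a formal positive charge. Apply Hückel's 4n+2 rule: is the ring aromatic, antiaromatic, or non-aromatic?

All ring atoms are sp² and supply a p orbital to the ring (every atom in a ring double bond is sp² and brings one electron to the p orbital; the carbocation has an empty p orbital); the conjugation is uninterrupted.
Adding the contributions, 4 × 2 = 8 from the double-bond units + 0 from the CH(+) atom = 8.
8 is a 4n count (n = 2), so the planar conjugated ring is antiaromatic.

Antiaromatic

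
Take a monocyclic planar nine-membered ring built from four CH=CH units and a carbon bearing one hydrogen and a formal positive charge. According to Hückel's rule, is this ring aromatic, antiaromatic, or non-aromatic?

Antiaromatic

All ring atoms are sp² and supply a p orbital to the ring (each doubly-bonded ring atom is sp² with one p-orbital electron; the carbocation has an empty p orbital); the conjugation is uninterrupted.
π-electron count: 4 × 2 = 8 from the double-bond units + 0 from the CH(+) atom = 8.
A 4n π count (8, n = 2) in a planar conjugated ring means antiaromatic.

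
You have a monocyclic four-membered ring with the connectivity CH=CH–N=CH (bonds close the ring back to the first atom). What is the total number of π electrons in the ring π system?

Check conjugation: each doubly-bonded ring atom is sp² with one p-orbital electron; each sp² =N– keeps its lone pair in-plane and puts one electron into the π system — every position has a p orbital, so the cyclic π system is continuous.
Tallying contributions gives 2 × 2 = 4 from the 2 double-bond units.

4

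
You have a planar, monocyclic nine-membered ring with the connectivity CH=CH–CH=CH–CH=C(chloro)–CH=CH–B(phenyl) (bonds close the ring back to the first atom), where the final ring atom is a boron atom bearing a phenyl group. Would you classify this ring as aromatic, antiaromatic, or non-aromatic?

Check conjugation: the double-bond atoms are sp², each contributing one p electron; the boron has an empty p orbital — every position has a p orbital, so the cyclic π system is continuous.
Tallying contributions gives 4 × 2 = 8 from the double-bond units + 0 from the B(phenyl) atom = 8.
8 = 4(2); a planar, fully conjugated 4n system is antiaromatic.

Antiaromatic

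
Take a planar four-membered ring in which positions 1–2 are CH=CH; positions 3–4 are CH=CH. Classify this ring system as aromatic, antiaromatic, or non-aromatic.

Check conjugation: every atom in a ring double bond is sp² and brings one electron to the p orbital — every position has a p orbital, so the cyclic π system is continuous.
Tallying contributions gives 2 × 2 = 4 from the 2 double-bond units.
4 = 4(1); a planar, fully conjugated 4n system is antiaromatic.

Antiaromatic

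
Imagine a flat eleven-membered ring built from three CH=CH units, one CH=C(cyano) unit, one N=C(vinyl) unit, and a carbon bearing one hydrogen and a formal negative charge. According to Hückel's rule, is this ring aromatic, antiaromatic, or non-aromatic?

Antiaromatic

Check conjugation: every atom in a ring double bond is sp² and brings one electron to the p orbital; each =N– nitrogen is pyridine-type (lone pair in the sp² plane, one electron in the p orbital); the carbanion's lone pair occupies the p orbital — every position has a p orbital, so the cyclic π system is continuous.
π-electron count: 5 × 2 = 10 from the double-bond units + 2 from the CH(-) atom = 12.
12 = 4(3); a planar, fully conjugated 4n system is antiaromatic.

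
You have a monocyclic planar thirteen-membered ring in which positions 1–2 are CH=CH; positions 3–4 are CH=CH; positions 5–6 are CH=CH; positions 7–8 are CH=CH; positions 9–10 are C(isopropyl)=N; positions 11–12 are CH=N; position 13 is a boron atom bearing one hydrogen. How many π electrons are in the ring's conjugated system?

12

Every ring atom contributes a p orbital perpendicular to the ring (the double-bond atoms are sp², each contributing one p electron; each sp² =N– keeps its lone pair in-plane and puts one electron into the π system; the boron has an empty p orbital), so the π system is cyclic and fully conjugated.
Counting π electrons: 6 × 2 = 12 from the double-bond units + 0 from the BH atom = 12.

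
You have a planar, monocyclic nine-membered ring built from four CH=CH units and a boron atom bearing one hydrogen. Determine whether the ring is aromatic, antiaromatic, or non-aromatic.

Antiaromatic

Every ring atom contributes a p orbital perpendicular to the ring (each doubly-bonded ring atom is sp² with one p-orbital electron; the boron has an empty p orbital), so the π system is cyclic and fully conjugated.
π-electron count: 4 × 2 = 8 from the double-bond units + 0 from the BH atom = 8.
A 4n π count (8, n = 2) in a planar conjugated ring means antiaromatic.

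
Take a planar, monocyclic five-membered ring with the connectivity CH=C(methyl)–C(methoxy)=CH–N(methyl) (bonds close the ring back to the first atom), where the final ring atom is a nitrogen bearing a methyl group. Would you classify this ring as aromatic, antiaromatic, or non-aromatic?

Aromatic

All ring atoms are sp² and supply a p orbital to the ring (the double-bond atoms are sp², each contributing one p electron; the pyrrole-type nitrogen donates its lone pair from the p orbital); the conjugation is uninterrupted.
Tallying contributions gives 2 × 2 = 4 from the double-bond units + 2 from the N(methyl) atom = 6.
Since 6 = 4·1 + 2, the ring meets the 4n+2 criterion.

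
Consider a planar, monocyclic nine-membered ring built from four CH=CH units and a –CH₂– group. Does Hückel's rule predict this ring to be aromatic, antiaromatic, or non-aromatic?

Non-aromatic

Because the tetrahedral CH₂ carbon is sp³ and has no p orbital in the ring π system at the CH2 position, the π system cannot extend all the way around the ring.
Without a continuous loop of overlapping p orbitals the Hückel electron count never comes into play.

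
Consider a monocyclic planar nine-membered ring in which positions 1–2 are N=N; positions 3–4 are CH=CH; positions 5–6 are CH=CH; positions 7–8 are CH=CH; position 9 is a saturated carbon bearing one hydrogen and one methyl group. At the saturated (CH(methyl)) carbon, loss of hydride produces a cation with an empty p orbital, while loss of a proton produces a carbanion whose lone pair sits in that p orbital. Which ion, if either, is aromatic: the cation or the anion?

The anion

In either ion the ring is fully conjugated: every atom, including the new sp² carbon, supplies a p orbital.
Cation: 4 × 2 + 0 = 8 π electrons → 4(2), antiaromatic.
Anion: 4 × 2 + 2 = 10 π electrons → 4(2)+2, aromatic.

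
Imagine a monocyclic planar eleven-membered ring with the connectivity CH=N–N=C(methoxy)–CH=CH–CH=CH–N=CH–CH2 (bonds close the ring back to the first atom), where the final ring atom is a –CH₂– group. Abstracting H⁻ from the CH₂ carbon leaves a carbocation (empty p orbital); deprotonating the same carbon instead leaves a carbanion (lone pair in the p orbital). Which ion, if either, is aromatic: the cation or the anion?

The cation

Once that carbon is sp², every ring atom has a p orbital and both ions are fully conjugated.
Cation: 5 × 2 + 0 = 10 π electrons → 4(2)+2, aromatic.
Anion: 5 × 2 + 2 = 12 π electrons → 4(3), antiaromatic.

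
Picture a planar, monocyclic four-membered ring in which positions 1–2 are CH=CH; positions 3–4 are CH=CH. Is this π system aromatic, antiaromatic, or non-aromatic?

Antiaromatic

The p orbitals form a continuous loop: every atom in a ring double bond is sp² and brings one electron to the p orbital. The ring is fully conjugated.
Tallying contributions gives 2 × 2 = 4 from the 2 double-bond units.
With 4 = 4·1 π electrons, Hückel's rule classifies the planar ring as antiaromatic.
This is cyclobutadiene.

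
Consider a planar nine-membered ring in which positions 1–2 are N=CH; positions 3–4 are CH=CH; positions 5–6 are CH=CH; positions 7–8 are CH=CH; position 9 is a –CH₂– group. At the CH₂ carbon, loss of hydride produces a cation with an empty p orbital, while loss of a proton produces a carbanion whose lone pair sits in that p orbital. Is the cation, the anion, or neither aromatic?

The anion

In both ions every ring atom is sp² and contributes a p orbital, so both rings are fully conjugated.
Cation: 4 × 2 + 0 = 8 π electrons → 4(2), antiaromatic.
Anion: 4 × 2 + 2 = 10 π electrons → 4(2)+2, aromatic.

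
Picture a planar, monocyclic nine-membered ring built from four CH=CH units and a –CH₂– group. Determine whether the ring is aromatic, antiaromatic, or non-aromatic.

Non-aromatic

The CH2 carbon is saturated: the tetrahedral CH₂ carbon is sp³ and has no p orbital in the ring π system. Conjugation is not continuous around the ring.
Hückel's rule only applies to fully conjugated rings, so this one is simply non-aromatic.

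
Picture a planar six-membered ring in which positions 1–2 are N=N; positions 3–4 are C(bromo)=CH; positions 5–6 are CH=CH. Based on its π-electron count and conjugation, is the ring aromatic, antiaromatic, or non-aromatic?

The p orbitals form a continuous loop: every atom in a ring double bond is sp² and brings one electron to the p orbital; the doubly-bonded nitrogens are pyridine-type — their lone pairs lie in the ring plane, leaving one electron in the p orbital. The ring is fully conjugated.
Adding the contributions, 3 × 2 = 6 from the 3 double-bond units.
That gives a 4n+2 count (6, n = 1).

Aromatic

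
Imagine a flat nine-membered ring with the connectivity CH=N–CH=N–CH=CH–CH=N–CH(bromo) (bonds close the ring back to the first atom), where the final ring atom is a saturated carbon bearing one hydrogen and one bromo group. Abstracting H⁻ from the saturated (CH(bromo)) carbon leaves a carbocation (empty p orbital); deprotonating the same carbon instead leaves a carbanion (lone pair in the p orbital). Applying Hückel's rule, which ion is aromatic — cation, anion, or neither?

In both ions every ring atom is sp² and contributes a p orbital, so both rings are fully conjugated.
Cation: 4 × 2 + 0 = 8 π electrons → 4(2), antiaromatic.
Anion: 4 × 2 + 2 = 10 π electrons → 4(2)+2, aromatic.

The anion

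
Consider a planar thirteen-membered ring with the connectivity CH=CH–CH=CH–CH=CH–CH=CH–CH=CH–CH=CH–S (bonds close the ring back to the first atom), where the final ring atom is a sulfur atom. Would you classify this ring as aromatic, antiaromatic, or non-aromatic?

Check conjugation: every atom in a ring double bond is sp² and brings one electron to the p orbital; the sulfur donates one lone pair from its p orbital — every position has a p orbital, so the cyclic π system is continuous.
Adding the contributions, 6 × 2 = 12 from the double-bond units + 2 from the S atom = 14.
Since 14 = 4·3 + 2, the ring meets the 4n+2 criterion.

Aromatic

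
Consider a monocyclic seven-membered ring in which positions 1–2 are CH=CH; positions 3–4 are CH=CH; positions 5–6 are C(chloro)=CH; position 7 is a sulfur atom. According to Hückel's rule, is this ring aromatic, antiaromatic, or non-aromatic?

Antiaromatic

Check conjugation: the double-bond atoms are sp², each contributing one p electron; the sulfur donates one lone pair from its p orbital — every position has a p orbital, so the cyclic π system is continuous.
π-electron count: 3 × 2 = 6 from the double-bond units + 2 from the S atom = 8.
With 8 = 4·2 π electrons, Hückel's rule classifies the planar ring as antiaromatic.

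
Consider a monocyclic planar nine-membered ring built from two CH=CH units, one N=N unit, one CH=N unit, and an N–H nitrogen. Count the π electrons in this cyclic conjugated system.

10

Every ring atom contributes a p orbital perpendicular to the ring (each doubly-bonded ring atom is sp² with one p-orbital electron; each =N– nitrogen is pyridine-type (lone pair in the sp² plane, one electron in the p orbital); the pyrrole-type nitrogen donates its lone pair from the p orbital), so the π system is cyclic and fully conjugated.
Tallying contributions gives 4 × 2 = 8 from the double-bond units + 2 from the NH atom = 10.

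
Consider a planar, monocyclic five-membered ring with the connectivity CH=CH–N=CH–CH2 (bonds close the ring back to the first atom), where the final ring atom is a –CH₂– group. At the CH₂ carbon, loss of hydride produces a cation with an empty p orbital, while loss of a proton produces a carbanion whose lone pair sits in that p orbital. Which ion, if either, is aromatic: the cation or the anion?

The anion

Both ions have a continuous loop of p orbitals — each ring atom is sp².
Cation: 2 × 2 + 0 = 4 π electrons → 4(1), antiaromatic.
Anion: 2 × 2 + 2 = 6 π electrons → 4(1)+2, aromatic.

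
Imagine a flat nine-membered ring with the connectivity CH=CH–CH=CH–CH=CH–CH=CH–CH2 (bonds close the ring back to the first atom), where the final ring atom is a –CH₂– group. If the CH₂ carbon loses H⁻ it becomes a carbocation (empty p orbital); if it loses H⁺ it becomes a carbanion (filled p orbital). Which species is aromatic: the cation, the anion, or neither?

The anion

Both ions have a continuous loop of p orbitals — each ring atom is sp².
Cation: 4 × 2 + 0 = 8 π electrons → 4(2), antiaromatic.
Anion: 4 × 2 + 2 = 10 π electrons → 4(2)+2, aromatic.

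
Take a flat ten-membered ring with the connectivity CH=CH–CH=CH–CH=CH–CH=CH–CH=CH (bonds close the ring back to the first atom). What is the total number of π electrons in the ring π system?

10

Check conjugation: the double-bond atoms are sp², each contributing one p electron — every position has a p orbital, so the cyclic π system is continuous.
Counting π electrons: 5 × 2 = 10 from the 5 double-bond units.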